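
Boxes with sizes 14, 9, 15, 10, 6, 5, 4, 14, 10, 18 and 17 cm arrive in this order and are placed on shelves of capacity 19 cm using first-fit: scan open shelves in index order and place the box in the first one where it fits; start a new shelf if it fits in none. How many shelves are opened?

  14 → shelf 1 (new)  [load 14/19]
  9 → shelf 2 (new)  [load 9/19]
  15 → shelf 3 (new)  [load 15/19]
  10 → shelf 2  [load 19/19]
  6 → shelf 4 (new)  [load 6/19]
  5 → shelf 1  [load 19/19]
  4 → shelf 3  [load 19/19]
  14 → shelf 5 (new)  [load 14/19]
  10 → shelf 4  [load 16/19]
  18 → shelf 6 (new)  [load 18/19]
  17 → shelf 7 (new)  [load 17/19]
7 shelves opened.

7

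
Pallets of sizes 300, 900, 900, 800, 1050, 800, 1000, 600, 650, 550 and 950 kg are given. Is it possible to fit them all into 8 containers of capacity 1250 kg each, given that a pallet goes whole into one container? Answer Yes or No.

No

Total = 8500 kg; ⌈8500/1250⌉ = 7.
8 pallets each exceed half the capacity and cannot share a container, forcing at least 8 containers.
The bound of 8 does not rule out 8, but exhaustive search shows no assignment into 8 containers of capacity 1250 kg exists — the minimum is 9.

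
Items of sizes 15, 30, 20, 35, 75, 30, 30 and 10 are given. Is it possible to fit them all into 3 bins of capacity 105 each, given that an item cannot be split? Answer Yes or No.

Yes

A valid assignment using 3 bins:
  bin 1: 75 + 30 = 105
  bin 2: 35 + 30 + 30 + 10 = 105
  bin 3: 20 + 15 = 35
Every load is within 105, so 3 bins suffice.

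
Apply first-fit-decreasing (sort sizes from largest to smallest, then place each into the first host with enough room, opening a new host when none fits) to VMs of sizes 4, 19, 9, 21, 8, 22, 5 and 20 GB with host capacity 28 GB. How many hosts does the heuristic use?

Sorted descending: 22, 21, 20, 19, 9, 8, 5, 4.
  22 → host 1 (new)  [load 22/28]
  21 → host 2 (new)  [load 21/28]
  20 → host 3 (new)  [load 20/28]
  19 → host 4 (new)  [load 19/28]
  9 → host 4  [load 28/28]
  8 → host 3  [load 28/28]
  5 → host 1  [load 27/28]
  4 → host 2  [load 25/28]
4 hosts opened.

4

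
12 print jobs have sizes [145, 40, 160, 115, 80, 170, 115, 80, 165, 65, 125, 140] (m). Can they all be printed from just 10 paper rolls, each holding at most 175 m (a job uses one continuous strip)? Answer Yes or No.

Yes

A valid assignment using 10 paper rolls:
  roll 1: 170 = 170
  roll 2: 165 = 165
  roll 3: 160 = 160
  roll 4: 145 = 145
  roll 5: 140 = 140
  roll 6: 125 + 40 = 165
  roll 7: 115 = 115
  roll 8: 115 = 115
  roll 9: 80 + 80 = 160
  roll 10: 65 = 65
Every load is within 175 m, so 10 paper rolls suffice.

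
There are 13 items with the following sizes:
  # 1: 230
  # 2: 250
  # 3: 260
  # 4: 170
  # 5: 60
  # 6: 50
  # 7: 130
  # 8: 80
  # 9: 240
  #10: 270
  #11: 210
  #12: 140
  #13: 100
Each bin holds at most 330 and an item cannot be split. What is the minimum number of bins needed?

8

Total = 270 + 260 + 250 + 240 + 230 + 210 + 170 + 140 + 130 + 100 + 80 + 60 + 50 = 2190.
Lower bound: ⌈2190/330⌉ = 7 bins.
A packing using 8 bins:
  bin 1: 270 + 60 = 330
  bin 2: 260 + 50 = 310
  bin 3: 250 + 80 = 330
  bin 4: 240 = 240
  bin 5: 230 + 100 = 330
  bin 6: 210 = 210
  bin 7: 170 + 140 = 310
  bin 8: 130 = 130
No arrangement into 7 bins stays within capacity, so 8 is optimal.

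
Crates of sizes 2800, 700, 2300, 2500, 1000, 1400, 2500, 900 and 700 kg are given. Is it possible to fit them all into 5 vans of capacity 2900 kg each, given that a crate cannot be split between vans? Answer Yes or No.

Total = 14800 kg; ⌈14800/2900⌉ = 6.
At least 6 vans are required, but only 5 are allowed.

No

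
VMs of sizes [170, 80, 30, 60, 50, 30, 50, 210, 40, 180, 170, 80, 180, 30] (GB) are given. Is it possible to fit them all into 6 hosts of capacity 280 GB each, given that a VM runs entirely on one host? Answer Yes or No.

A valid assignment using 5 hosts:
  host 1: 210 + 40 + 30 = 280
  host 2: 180 + 80 = 260
  host 3: 180 + 80 = 260
  host 4: 170 + 60 + 50 = 280
  host 5: 170 + 50 + 30 + 30 = 280
That uses only 5 ≤ 6, so 6 hosts are enough.

Yes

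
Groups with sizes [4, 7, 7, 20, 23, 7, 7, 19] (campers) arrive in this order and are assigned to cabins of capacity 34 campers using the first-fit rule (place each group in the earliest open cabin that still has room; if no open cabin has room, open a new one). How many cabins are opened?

4

  4 → cabin 1 (new)  [load 4/34]
  7 → cabin 1  [load 11/34]
  7 → cabin 1  [load 18/34]
  20 → cabin 2 (new)  [load 20/34]
  23 → cabin 3 (new)  [load 23/34]
  7 → cabin 1  [load 25/34]
  7 → cabin 1  [load 32/34]
  19 → cabin 4 (new)  [load 19/34]
4 cabins opened.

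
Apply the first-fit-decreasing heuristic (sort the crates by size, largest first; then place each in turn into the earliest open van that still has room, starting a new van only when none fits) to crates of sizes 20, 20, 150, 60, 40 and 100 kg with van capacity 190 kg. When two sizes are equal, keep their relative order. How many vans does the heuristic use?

Sorted descending: 150, 100, 60, 40, 20, 20.
  150 → van 1 (new)  [load 150/190]
  100 → van 2 (new)  [load 100/190]
  60 → van 2  [load 160/190]
  40 → van 1  [load 190/190]
  20 → van 2  [load 180/190]
  20 → van 3 (new)  [load 20/190]
3 vans opened.

3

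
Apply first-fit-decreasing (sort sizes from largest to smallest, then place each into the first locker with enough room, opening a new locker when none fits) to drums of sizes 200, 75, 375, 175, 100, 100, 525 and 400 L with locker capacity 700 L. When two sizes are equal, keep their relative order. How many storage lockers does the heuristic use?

3

Sorted descending: 525, 400, 375, 200, 175, 100, 100, 75.
  525 → locker 1 (new)  [load 525/700]
  400 → locker 2 (new)  [load 400/700]
  375 → locker 3 (new)  [load 375/700]
  200 → locker 2  [load 600/700]
  175 → locker 1  [load 700/700]
  100 → locker 2  [load 700/700]
  100 → locker 3  [load 475/700]
  75 → locker 3  [load 550/700]
3 storage lockers opened.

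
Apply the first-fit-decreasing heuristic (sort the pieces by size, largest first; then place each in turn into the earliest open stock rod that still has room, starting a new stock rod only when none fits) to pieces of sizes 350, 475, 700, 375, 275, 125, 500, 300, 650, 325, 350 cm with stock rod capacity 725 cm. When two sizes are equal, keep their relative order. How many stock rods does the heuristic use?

7

Sorted descending: 700, 650, 500, 475, 375, 350, 350, 325, 300, 275, 125.
  700 → stock rod 1 (new)  [load 700/725]
  650 → stock rod 2 (new)  [load 650/725]
  500 → stock rod 3 (new)  [load 500/725]
  475 → stock rod 4 (new)  [load 475/725]
  375 → stock rod 5 (new)  [load 375/725]
  350 → stock rod 5  [load 725/725]
  350 → stock rod 6 (new)  [load 350/725]
  325 → stock rod 6  [load 675/725]
  300 → stock rod 7 (new)  [load 300/725]
  275 → stock rod 7  [load 575/725]
  125 → stock rod 3  [load 625/725]
7 stock rods opened.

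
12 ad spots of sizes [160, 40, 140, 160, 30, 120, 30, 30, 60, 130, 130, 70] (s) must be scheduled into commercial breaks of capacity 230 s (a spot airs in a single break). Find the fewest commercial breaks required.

6

Total = 160 + 160 + 140 + 130 + 130 + 120 + 70 + 60 + 40 + 30 + 30 + 30 = 1100 s.
Lower bound: ⌈1100/230⌉ = 5 commercial breaks.
Also, 6 ad spots each exceed 115 s, and no two of those can share a break, so at least 6 commercial breaks are needed.
A packing using 6 commercial breaks:
  break 1: 160 + 70 = 230
  break 2: 160 + 60 = 220
  break 3: 140 + 40 + 30 = 210
  break 4: 130 + 30 + 30 = 190
  break 5: 130 = 130
  break 6: 120 = 120
This matches the lower bound, so 6 is optimal.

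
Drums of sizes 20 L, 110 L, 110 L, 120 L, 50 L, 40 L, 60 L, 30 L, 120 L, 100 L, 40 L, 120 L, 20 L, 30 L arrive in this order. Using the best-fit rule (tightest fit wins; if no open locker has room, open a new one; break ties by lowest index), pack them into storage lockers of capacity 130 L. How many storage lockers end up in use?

8

  20 → locker 1 (new)  [load 20/130]
  110 → locker 1  [load 130/130]
  110 → locker 2 (new)  [load 110/130]
  120 → locker 3 (new)  [load 120/130]
  50 → locker 4 (new)  [load 50/130]
  40 → locker 4  [load 90/130]
  60 → locker 5 (new)  [load 60/130]
  30 → locker 4  [load 120/130]
  120 → locker 6 (new)  [load 120/130]
  100 → locker 7 (new)  [load 100/130]
  40 → locker 5  [load 100/130]
  120 → locker 8 (new)  [load 120/130]
  20 → locker 2  [load 130/130]
  30 → locker 5  [load 130/130]
8 storage lockers opened.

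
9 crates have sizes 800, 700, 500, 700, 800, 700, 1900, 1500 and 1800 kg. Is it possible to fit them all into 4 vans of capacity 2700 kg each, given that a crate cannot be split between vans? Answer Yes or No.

Yes

A valid assignment using 4 vans:
  van 1: 1900 + 800 = 2700
  van 2: 1800 + 800 = 2600
  van 3: 1500 + 700 + 500 = 2700
  van 4: 700 + 700 = 1400
Every load is within 2700 kg, so 4 vans suffice.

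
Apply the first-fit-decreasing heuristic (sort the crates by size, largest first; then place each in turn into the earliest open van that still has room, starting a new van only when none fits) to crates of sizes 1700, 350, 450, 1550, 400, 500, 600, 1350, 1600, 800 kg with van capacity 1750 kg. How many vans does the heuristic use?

6

Sorted descending: 1700, 1600, 1550, 1350, 800, 600, 500, 450, 400, 350.
  1700 → van 1 (new)  [load 1700/1750]
  1600 → van 2 (new)  [load 1600/1750]
  1550 → van 3 (new)  [load 1550/1750]
  1350 → van 4 (new)  [load 1350/1750]
  800 → van 5 (new)  [load 800/1750]
  600 → van 5  [load 1400/1750]
  500 → van 6 (new)  [load 500/1750]
  450 → van 6  [load 950/1750]
  400 → van 4  [load 1750/1750]
  350 → van 5  [load 1750/1750]
6 vans opened.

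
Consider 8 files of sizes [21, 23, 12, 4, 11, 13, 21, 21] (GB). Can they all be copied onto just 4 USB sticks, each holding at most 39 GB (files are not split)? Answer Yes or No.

A valid assignment using 4 USB sticks:
  USB stick 1: 23 + 13 = 36
  USB stick 2: 21 + 12 + 4 = 37
  USB stick 3: 21 + 11 = 32
  USB stick 4: 21 = 21
Every load is within 39 GB, so 4 USB sticks suffice.

Yes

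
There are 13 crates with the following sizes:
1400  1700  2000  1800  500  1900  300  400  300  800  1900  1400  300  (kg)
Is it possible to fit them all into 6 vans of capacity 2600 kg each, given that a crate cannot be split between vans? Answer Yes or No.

No

Total = 14700 kg; ⌈14700/2600⌉ = 6.
7 crates each exceed half the capacity and cannot share a van, forcing at least 7 vans.
At least 7 vans are required, but only 6 are allowed.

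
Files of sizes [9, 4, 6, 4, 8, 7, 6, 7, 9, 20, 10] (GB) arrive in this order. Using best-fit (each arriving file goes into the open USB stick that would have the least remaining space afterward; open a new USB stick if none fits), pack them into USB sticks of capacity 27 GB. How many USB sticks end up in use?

4

  9 → USB stick 1 (new)  [load 9/27]
  4 → USB stick 1  [load 13/27]
  6 → USB stick 1  [load 19/27]
  4 → USB stick 1  [load 23/27]
  8 → USB stick 2 (new)  [load 8/27]
  7 → USB stick 2  [load 15/27]
  6 → USB stick 2  [load 21/27]
  7 → USB stick 3 (new)  [load 7/27]
  9 → USB stick 3  [load 16/27]
  20 → USB stick 4 (new)  [load 20/27]
  10 → USB stick 3  [load 26/27]
4 USB sticks opened.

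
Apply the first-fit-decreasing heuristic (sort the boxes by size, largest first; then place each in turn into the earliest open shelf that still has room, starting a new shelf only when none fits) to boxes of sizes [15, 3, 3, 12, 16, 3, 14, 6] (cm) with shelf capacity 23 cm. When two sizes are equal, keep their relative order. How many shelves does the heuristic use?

4

Sorted descending: 16, 15, 14, 12, 6, 3, 3, 3.
  16 → shelf 1 (new)  [load 16/23]
  15 → shelf 2 (new)  [load 15/23]
  14 → shelf 3 (new)  [load 14/23]
  12 → shelf 4 (new)  [load 12/23]
  6 → shelf 1  [load 22/23]
  3 → shelf 2  [load 18/23]
  3 → shelf 2  [load 21/23]
  3 → shelf 3  [load 17/23]
4 shelves opened.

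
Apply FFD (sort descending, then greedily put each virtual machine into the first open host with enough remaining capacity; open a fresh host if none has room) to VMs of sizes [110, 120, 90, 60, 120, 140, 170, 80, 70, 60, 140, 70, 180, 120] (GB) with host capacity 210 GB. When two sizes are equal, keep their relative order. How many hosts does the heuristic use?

8

Sorted descending: 180, 170, 140, 140, 120, 120, 120, 110, 90, 80, 70, 70, 60, 60.
  180 → host 1 (new)  [load 180/210]
  170 → host 2 (new)  [load 170/210]
  140 → host 3 (new)  [load 140/210]
  140 → host 4 (new)  [load 140/210]
  120 → host 5 (new)  [load 120/210]
  120 → host 6 (new)  [load 120/210]
  120 → host 7 (new)  [load 120/210]
  110 → host 8 (new)  [load 110/210]
  90 → host 5  [load 210/210]
  80 → host 6  [load 200/210]
  70 → host 3  [load 210/210]
  70 → host 4  [load 210/210]
  60 → host 7  [load 180/210]
  60 → host 8  [load 170/210]
8 hosts opened.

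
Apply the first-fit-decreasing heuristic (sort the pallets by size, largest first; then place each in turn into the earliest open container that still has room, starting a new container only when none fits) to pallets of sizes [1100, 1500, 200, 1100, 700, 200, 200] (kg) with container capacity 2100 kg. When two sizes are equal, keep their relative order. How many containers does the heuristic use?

Sorted descending: 1500, 1100, 1100, 700, 200, 200, 200.
  1500 → container 1 (new)  [load 1500/2100]
  1100 → container 2 (new)  [load 1100/2100]
  1100 → container 3 (new)  [load 1100/2100]
  700 → container 2  [load 1800/2100]
  200 → container 1  [load 1700/2100]
  200 → container 1  [load 1900/2100]
  200 → container 1  [load 2100/2100]
3 containers opened.

3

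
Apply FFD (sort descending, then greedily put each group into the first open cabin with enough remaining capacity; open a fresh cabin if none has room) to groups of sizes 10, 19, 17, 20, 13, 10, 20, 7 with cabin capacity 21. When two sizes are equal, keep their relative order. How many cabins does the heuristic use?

6

Sorted descending: 20, 20, 19, 17, 13, 10, 10, 7.
  20 → cabin 1 (new)  [load 20/21]
  20 → cabin 2 (new)  [load 20/21]
  19 → cabin 3 (new)  [load 19/21]
  17 → cabin 4 (new)  [load 17/21]
  13 → cabin 5 (new)  [load 13/21]
  10 → cabin 6 (new)  [load 10/21]
  10 → cabin 6  [load 20/21]
  7 → cabin 5  [load 20/21]
6 cabins opened.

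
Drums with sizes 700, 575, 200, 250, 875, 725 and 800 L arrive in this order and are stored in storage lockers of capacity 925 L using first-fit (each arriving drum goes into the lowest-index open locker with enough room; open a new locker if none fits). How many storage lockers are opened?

5

  700 → locker 1 (new)  [load 700/925]
  575 → locker 2 (new)  [load 575/925]
  200 → locker 1  [load 900/925]
  250 → locker 2  [load 825/925]
  875 → locker 3 (new)  [load 875/925]
  725 → locker 4 (new)  [load 725/925]
  800 → locker 5 (new)  [load 800/925]
5 storage lockers opened.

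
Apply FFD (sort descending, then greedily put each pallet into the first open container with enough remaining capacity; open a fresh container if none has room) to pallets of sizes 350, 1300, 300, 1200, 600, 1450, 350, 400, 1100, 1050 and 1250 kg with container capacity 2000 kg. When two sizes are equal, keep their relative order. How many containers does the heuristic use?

6

Sorted descending: 1450, 1300, 1250, 1200, 1100, 1050, 600, 400, 350, 350, 300.
  1450 → container 1 (new)  [load 1450/2000]
  1300 → container 2 (new)  [load 1300/2000]
  1250 → container 3 (new)  [load 1250/2000]
  1200 → container 4 (new)  [load 1200/2000]
  1100 → container 5 (new)  [load 1100/2000]
  1050 → container 6 (new)  [load 1050/2000]
  600 → container 2  [load 1900/2000]
  400 → container 1  [load 1850/2000]
  350 → container 3  [load 1600/2000]
  350 → container 3  [load 1950/2000]
  300 → container 4  [load 1500/2000]
6 containers opened.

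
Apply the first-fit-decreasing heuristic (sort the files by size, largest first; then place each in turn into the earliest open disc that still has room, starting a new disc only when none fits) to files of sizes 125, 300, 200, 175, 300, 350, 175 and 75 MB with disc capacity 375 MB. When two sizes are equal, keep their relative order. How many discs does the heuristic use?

Sorted descending: 350, 300, 300, 200, 175, 175, 125, 75.
  350 → disc 1 (new)  [load 350/375]
  300 → disc 2 (new)  [load 300/375]
  300 → disc 3 (new)  [load 300/375]
  200 → disc 4 (new)  [load 200/375]
  175 → disc 4  [load 375/375]
  175 → disc 5 (new)  [load 175/375]
  125 → disc 5  [load 300/375]
  75 → disc 2  [load 375/375]
5 discs opened.

5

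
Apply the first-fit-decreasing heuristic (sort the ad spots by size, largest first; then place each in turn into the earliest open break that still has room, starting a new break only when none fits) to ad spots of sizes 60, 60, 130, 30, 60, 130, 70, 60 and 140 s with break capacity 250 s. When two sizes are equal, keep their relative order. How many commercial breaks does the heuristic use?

3

Sorted descending: 140, 130, 130, 70, 60, 60, 60, 60, 30.
  140 → break 1 (new)  [load 140/250]
  130 → break 2 (new)  [load 130/250]
  130 → break 3 (new)  [load 130/250]
  70 → break 1  [load 210/250]
  60 → break 2  [load 190/250]
  60 → break 2  [load 250/250]
  60 → break 3  [load 190/250]
  60 → break 3  [load 250/250]
  30 → break 1  [load 240/250]
3 commercial breaks opened.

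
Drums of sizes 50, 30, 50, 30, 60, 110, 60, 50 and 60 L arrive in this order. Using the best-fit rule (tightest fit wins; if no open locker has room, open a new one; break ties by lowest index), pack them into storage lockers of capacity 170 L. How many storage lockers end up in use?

3

  50 → locker 1 (new)  [load 50/170]
  30 → locker 1  [load 80/170]
  50 → locker 1  [load 130/170]
  30 → locker 1  [load 160/170]
  60 → locker 2 (new)  [load 60/170]
  110 → locker 2  [load 170/170]
  60 → locker 3 (new)  [load 60/170]
  50 → locker 3  [load 110/170]
  60 → locker 3  [load 170/170]
3 storage lockers opened.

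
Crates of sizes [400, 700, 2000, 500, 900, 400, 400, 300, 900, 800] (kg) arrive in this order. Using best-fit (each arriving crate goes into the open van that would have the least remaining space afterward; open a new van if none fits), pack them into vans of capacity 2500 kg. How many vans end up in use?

3

  400 → van 1 (new)  [load 400/2500]
  700 → van 1  [load 1100/2500]
  2000 → van 2 (new)  [load 2000/2500]
  500 → van 2  [load 2500/2500]
  900 → van 1  [load 2000/2500]
  400 → van 1  [load 2400/2500]
  400 → van 3 (new)  [load 400/2500]
  300 → van 3  [load 700/2500]
  900 → van 3  [load 1600/2500]
  800 → van 3  [load 2400/2500]
3 vans opened.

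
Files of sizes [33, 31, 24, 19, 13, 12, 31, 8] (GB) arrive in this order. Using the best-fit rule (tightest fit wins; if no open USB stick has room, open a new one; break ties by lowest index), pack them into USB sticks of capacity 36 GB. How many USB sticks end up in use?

  33 → USB stick 1 (new)  [load 33/36]
  31 → USB stick 2 (new)  [load 31/36]
  24 → USB stick 3 (new)  [load 24/36]
  19 → USB stick 4 (new)  [load 19/36]
  13 → USB stick 4  [load 32/36]
  12 → USB stick 3  [load 36/36]
  31 → USB stick 5 (new)  [load 31/36]
  8 → USB stick 6 (new)  [load 8/36]
6 USB sticks opened.

6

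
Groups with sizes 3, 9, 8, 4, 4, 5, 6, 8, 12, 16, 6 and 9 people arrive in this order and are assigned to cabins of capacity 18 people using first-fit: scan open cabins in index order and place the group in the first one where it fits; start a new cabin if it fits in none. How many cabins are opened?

  3 → cabin 1 (new)  [load 3/18]
  9 → cabin 1  [load 12/18]
  8 → cabin 2 (new)  [load 8/18]
  4 → cabin 1  [load 16/18]
  4 → cabin 2  [load 12/18]
  5 → cabin 2  [load 17/18]
  6 → cabin 3 (new)  [load 6/18]
  8 → cabin 3  [load 14/18]
  12 → cabin 4 (new)  [load 12/18]
  16 → cabin 5 (new)  [load 16/18]
  6 → cabin 4  [load 18/18]
  9 → cabin 6 (new)  [load 9/18]
6 cabins opened.

6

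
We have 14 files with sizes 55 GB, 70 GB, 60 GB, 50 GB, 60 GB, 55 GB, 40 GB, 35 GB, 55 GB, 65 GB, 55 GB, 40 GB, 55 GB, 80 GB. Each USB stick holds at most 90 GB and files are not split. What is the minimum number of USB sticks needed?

Total = 80 + 70 + 65 + 60 + 60 + 55 + 55 + 55 + 55 + 55 + 50 + 40 + 40 + 35 = 775 GB.
Lower bound: ⌈775/90⌉ = 9 USB sticks.
Also, 11 files each exceed 45 GB, and no two of those can share a USB stick, so at least 11 USB sticks are needed.
A packing using 12 USB sticks:
  USB stick 1: 80 = 80
  USB stick 2: 70 = 70
  USB stick 3: 65 = 65
  USB stick 4: 60 = 60
  USB stick 5: 60 = 60
  USB stick 6: 55 + 35 = 90
  USB stick 7: 55 = 55
  USB stick 8: 55 = 55
  USB stick 9: 55 = 55
  USB stick 10: 55 = 55
  USB stick 11: 50 + 40 = 90
  USB stick 12: 40 = 40
No arrangement into 11 USB sticks stays within capacity, so 12 is optimal.

12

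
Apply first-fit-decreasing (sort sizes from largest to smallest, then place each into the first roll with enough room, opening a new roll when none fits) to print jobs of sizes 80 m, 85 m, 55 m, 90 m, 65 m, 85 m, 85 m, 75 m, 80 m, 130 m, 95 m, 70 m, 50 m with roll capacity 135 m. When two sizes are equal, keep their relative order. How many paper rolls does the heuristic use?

10

Sorted descending: 130, 95, 90, 85, 85, 85, 80, 80, 75, 70, 65, 55, 50.
  130 → roll 1 (new)  [load 130/135]
  95 → roll 2 (new)  [load 95/135]
  90 → roll 3 (new)  [load 90/135]
  85 → roll 4 (new)  [load 85/135]
  85 → roll 5 (new)  [load 85/135]
  85 → roll 6 (new)  [load 85/135]
  80 → roll 7 (new)  [load 80/135]
  80 → roll 8 (new)  [load 80/135]
  75 → roll 9 (new)  [load 75/135]
  70 → roll 10 (new)  [load 70/135]
  65 → roll 10  [load 135/135]
  55 → roll 7  [load 135/135]
  50 → roll 4  [load 135/135]
10 paper rolls opened.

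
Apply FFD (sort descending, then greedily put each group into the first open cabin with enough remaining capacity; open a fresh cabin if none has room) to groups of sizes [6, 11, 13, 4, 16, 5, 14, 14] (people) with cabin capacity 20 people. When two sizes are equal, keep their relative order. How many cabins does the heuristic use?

Sorted descending: 16, 14, 14, 13, 11, 6, 5, 4.
  16 → cabin 1 (new)  [load 16/20]
  14 → cabin 2 (new)  [load 14/20]
  14 → cabin 3 (new)  [load 14/20]
  13 → cabin 4 (new)  [load 13/20]
  11 → cabin 5 (new)  [load 11/20]
  6 → cabin 2  [load 20/20]
  5 → cabin 3  [load 19/20]
  4 → cabin 1  [load 20/20]
5 cabins opened.

5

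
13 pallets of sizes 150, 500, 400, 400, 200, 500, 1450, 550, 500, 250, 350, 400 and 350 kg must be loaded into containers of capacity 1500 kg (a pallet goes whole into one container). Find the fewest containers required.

5

Total = 1450 + 550 + 500 + 500 + 500 + 400 + 400 + 400 + 350 + 350 + 250 + 200 + 150 = 6000 kg.
Lower bound: ⌈6000/1500⌉ = 4 containers.
A packing using 5 containers:
  container 1: 1450 = 1450
  container 2: 550 + 500 + 400 = 1450
  container 3: 500 + 500 + 400 = 1400
  container 4: 400 + 350 + 350 + 250 + 150 = 1500
  container 5: 200 = 200
No arrangement into 4 containers stays within capacity, so 5 is optimal.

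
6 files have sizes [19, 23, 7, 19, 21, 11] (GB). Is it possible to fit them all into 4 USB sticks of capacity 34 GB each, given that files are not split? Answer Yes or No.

Yes

A valid assignment using 4 USB sticks:
  USB stick 1: 23 + 11 = 34
  USB stick 2: 21 + 7 = 28
  USB stick 3: 19 = 19
  USB stick 4: 19 = 19
Every load is within 34 GB, so 4 USB sticks suffice.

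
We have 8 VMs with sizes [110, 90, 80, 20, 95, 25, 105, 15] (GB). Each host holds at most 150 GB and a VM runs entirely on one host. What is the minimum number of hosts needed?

5

Total = 110 + 105 + 95 + 90 + 80 + 25 + 20 + 15 = 540 GB.
Lower bound: ⌈540/150⌉ = 4 hosts.
Also, 5 VMs each exceed 75 GB, and no two of those can share a host, so at least 5 hosts are needed.
A packing using 5 hosts:
  host 1: 110 + 25 + 15 = 150
  host 2: 105 + 20 = 125
  host 3: 95 = 95
  host 4: 90 = 90
  host 5: 80 = 80
This matches the lower bound, so 5 is optimal.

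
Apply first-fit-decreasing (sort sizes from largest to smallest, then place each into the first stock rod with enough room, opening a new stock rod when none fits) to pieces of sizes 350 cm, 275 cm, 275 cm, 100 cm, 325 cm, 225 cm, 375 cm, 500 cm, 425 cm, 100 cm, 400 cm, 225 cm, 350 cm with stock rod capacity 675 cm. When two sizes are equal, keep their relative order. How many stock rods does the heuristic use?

Sorted descending: 500, 425, 400, 375, 350, 350, 325, 275, 275, 225, 225, 100, 100.
  500 → stock rod 1 (new)  [load 500/675]
  425 → stock rod 2 (new)  [load 425/675]
  400 → stock rod 3 (new)  [load 400/675]
  375 → stock rod 4 (new)  [load 375/675]
  350 → stock rod 5 (new)  [load 350/675]
  350 → stock rod 6 (new)  [load 350/675]
  325 → stock rod 5  [load 675/675]
  275 → stock rod 3  [load 675/675]
  275 → stock rod 4  [load 650/675]
  225 → stock rod 2  [load 650/675]
  225 → stock rod 6  [load 575/675]
  100 → stock rod 1  [load 600/675]
  100 → stock rod 6  [load 675/675]
6 stock rods opened.

6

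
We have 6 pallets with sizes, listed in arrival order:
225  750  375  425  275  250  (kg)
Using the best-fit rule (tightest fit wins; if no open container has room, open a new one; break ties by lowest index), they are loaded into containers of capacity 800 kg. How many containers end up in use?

  225 → container 1 (new)  [load 225/800]
  750 → container 2 (new)  [load 750/800]
  375 → container 1  [load 600/800]
  425 → container 3 (new)  [load 425/800]
  275 → container 3  [load 700/800]
  250 → container 4 (new)  [load 250/800]
4 containers opened.

4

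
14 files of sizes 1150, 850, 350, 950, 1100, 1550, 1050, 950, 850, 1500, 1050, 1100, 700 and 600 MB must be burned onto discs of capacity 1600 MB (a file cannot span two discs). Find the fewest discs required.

Total = 1550 + 1500 + 1150 + 1100 + 1100 + 1050 + 1050 + 950 + 950 + 850 + 850 + 700 + 600 + 350 = 13750 MB.
Lower bound: ⌈13750/1600⌉ = 9 discs.
Also, 11 files each exceed 800 MB, and no two of those can share a disc, so at least 11 discs are needed.
A packing using 11 discs:
  disc 1: 1550 = 1550
  disc 2: 1500 = 1500
  disc 3: 1150 + 350 = 1500
  disc 4: 1100 = 1100
  disc 5: 1100 = 1100
  disc 6: 1050 = 1050
  disc 7: 1050 = 1050
  disc 8: 950 + 600 = 1550
  disc 9: 950 = 950
  disc 10: 850 + 700 = 1550
  disc 11: 850 = 850
This matches the lower bound, so 11 is optimal.

11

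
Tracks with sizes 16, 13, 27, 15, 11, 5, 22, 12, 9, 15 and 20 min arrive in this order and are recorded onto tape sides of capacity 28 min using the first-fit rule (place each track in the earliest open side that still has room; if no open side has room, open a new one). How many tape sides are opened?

  16 → side 1 (new)  [load 16/28]
  13 → side 2 (new)  [load 13/28]
  27 → side 3 (new)  [load 27/28]
  15 → side 2  [load 28/28]
  11 → side 1  [load 27/28]
  5 → side 4 (new)  [load 5/28]
  22 → side 4  [load 27/28]
  12 → side 5 (new)  [load 12/28]
  9 → side 5  [load 21/28]
  15 → side 6 (new)  [load 15/28]
  20 → side 7 (new)  [load 20/28]
7 tape sides opened.

7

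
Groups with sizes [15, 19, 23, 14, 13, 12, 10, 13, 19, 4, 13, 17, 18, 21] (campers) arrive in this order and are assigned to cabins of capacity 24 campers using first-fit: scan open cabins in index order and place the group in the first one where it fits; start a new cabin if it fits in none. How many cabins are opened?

12

  15 → cabin 1 (new)  [load 15/24]
  19 → cabin 2 (new)  [load 19/24]
  23 → cabin 3 (new)  [load 23/24]
  14 → cabin 4 (new)  [load 14/24]
  13 → cabin 5 (new)  [load 13/24]
  12 → cabin 6 (new)  [load 12/24]
  10 → cabin 4  [load 24/24]
  13 → cabin 7 (new)  [load 13/24]
  19 → cabin 8 (new)  [load 19/24]
  4 → cabin 1  [load 19/24]
  13 → cabin 9 (new)  [load 13/24]
  17 → cabin 10 (new)  [load 17/24]
  18 → cabin 11 (new)  [load 18/24]
  21 → cabin 12 (new)  [load 21/24]
12 cabins opened.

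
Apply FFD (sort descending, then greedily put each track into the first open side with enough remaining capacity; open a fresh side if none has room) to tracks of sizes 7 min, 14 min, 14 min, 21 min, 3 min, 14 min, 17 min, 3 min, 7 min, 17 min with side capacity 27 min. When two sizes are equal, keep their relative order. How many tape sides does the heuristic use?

6

Sorted descending: 21, 17, 17, 14, 14, 14, 7, 7, 3, 3.
  21 → side 1 (new)  [load 21/27]
  17 → side 2 (new)  [load 17/27]
  17 → side 3 (new)  [load 17/27]
  14 → side 4 (new)  [load 14/27]
  14 → side 5 (new)  [load 14/27]
  14 → side 6 (new)  [load 14/27]
  7 → side 2  [load 24/27]
  7 → side 3  [load 24/27]
  3 → side 1  [load 24/27]
  3 → side 1  [load 27/27]
6 tape sides opened.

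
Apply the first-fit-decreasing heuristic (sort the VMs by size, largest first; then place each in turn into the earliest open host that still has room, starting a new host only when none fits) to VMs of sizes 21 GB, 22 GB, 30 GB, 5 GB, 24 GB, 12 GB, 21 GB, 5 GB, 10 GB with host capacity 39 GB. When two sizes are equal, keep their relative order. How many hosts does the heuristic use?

5

Sorted descending: 30, 24, 22, 21, 21, 12, 10, 5, 5.
  30 → host 1 (new)  [load 30/39]
  24 → host 2 (new)  [load 24/39]
  22 → host 3 (new)  [load 22/39]
  21 → host 4 (new)  [load 21/39]
  21 → host 5 (new)  [load 21/39]
  12 → host 2  [load 36/39]
  10 → host 3  [load 32/39]
  5 → host 1  [load 35/39]
  5 → host 3  [load 37/39]
5 hosts opened.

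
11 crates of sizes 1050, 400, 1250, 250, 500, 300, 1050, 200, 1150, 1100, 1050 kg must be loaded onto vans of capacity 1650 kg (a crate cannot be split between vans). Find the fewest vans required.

6

Total = 1250 + 1150 + 1100 + 1050 + 1050 + 1050 + 500 + 400 + 300 + 250 + 200 = 8300 kg.
Lower bound: ⌈8300/1650⌉ = 6 vans.
A packing using 6 vans:
  van 1: 1250 + 400 = 1650
  van 2: 1150 + 500 = 1650
  van 3: 1100 + 300 + 250 = 1650
  van 4: 1050 + 200 = 1250
  van 5: 1050 = 1050
  van 6: 1050 = 1050
This matches the lower bound, so 6 is optimal.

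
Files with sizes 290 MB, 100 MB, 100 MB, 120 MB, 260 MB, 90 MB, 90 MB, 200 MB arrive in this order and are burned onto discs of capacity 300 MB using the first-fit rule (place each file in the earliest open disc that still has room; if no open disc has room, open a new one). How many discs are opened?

  290 → disc 1 (new)  [load 290/300]
  100 → disc 2 (new)  [load 100/300]
  100 → disc 2  [load 200/300]
  120 → disc 3 (new)  [load 120/300]
  260 → disc 4 (new)  [load 260/300]
  90 → disc 2  [load 290/300]
  90 → disc 3  [load 210/300]
  200 → disc 5 (new)  [load 200/300]
5 discs opened.

5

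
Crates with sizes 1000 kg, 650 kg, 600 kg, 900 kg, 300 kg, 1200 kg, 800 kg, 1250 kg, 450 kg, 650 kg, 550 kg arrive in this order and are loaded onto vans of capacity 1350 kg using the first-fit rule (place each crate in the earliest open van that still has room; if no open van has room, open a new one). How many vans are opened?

  1000 → van 1 (new)  [load 1000/1350]
  650 → van 2 (new)  [load 650/1350]
  600 → van 2  [load 1250/1350]
  900 → van 3 (new)  [load 900/1350]
  300 → van 1  [load 1300/1350]
  1200 → van 4 (new)  [load 1200/1350]
  800 → van 5 (new)  [load 800/1350]
  1250 → van 6 (new)  [load 1250/1350]
  450 → van 3  [load 1350/1350]
  650 → van 7 (new)  [load 650/1350]
  550 → van 5  [load 1350/1350]
7 vans opened.

7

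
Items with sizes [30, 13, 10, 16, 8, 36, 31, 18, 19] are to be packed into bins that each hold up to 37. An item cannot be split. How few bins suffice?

6

Total = 36 + 31 + 30 + 19 + 18 + 16 + 13 + 10 + 8 = 181.
Lower bound: ⌈181/37⌉ = 5 bins.
A packing using 6 bins:
  bin 1: 36 = 36
  bin 2: 31 = 31
  bin 3: 30 = 30
  bin 4: 19 + 18 = 37
  bin 5: 16 + 13 + 8 = 37
  bin 6: 10 = 10
No arrangement into 5 bins stays within capacity, so 6 is optimal.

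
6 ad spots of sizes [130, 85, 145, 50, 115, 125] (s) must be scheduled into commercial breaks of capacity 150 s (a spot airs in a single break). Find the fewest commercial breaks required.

5

Total = 145 + 130 + 125 + 115 + 85 + 50 = 650 s.
Lower bound: ⌈650/150⌉ = 5 commercial breaks.
A packing using 5 commercial breaks:
  break 1: 145 = 145
  break 2: 130 = 130
  break 3: 125 = 125
  break 4: 115 = 115
  break 5: 85 + 50 = 135
This matches the lower bound, so 5 is optimal.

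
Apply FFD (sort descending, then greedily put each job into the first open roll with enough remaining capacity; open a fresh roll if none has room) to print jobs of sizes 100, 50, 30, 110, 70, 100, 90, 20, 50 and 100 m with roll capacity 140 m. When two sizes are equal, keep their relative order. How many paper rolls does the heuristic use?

Sorted descending: 110, 100, 100, 100, 90, 70, 50, 50, 30, 20.
  110 → roll 1 (new)  [load 110/140]
  100 → roll 2 (new)  [load 100/140]
  100 → roll 3 (new)  [load 100/140]
  100 → roll 4 (new)  [load 100/140]
  90 → roll 5 (new)  [load 90/140]
  70 → roll 6 (new)  [load 70/140]
  50 → roll 5  [load 140/140]
  50 → roll 6  [load 120/140]
  30 → roll 1  [load 140/140]
  20 → roll 2  [load 120/140]
6 paper rolls opened.

6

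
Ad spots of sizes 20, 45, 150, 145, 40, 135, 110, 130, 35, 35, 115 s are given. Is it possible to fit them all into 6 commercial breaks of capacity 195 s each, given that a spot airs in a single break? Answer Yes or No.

A valid assignment using 6 commercial breaks:
  break 1: 150 + 45 = 195
  break 2: 145 + 40 = 185
  break 3: 135 + 35 + 20 = 190
  break 4: 130 + 35 = 165
  break 5: 115 = 115
  break 6: 110 = 110
Every load is within 195 s, so 6 commercial breaks suffice.

Yes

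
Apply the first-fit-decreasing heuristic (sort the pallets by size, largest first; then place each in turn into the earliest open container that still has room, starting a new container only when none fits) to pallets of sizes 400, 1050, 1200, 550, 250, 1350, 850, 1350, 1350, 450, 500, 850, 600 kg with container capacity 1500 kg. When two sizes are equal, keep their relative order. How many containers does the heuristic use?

Sorted descending: 1350, 1350, 1350, 1200, 1050, 850, 850, 600, 550, 500, 450, 400, 250.
  1350 → container 1 (new)  [load 1350/1500]
  1350 → container 2 (new)  [load 1350/1500]
  1350 → container 3 (new)  [load 1350/1500]
  1200 → container 4 (new)  [load 1200/1500]
  1050 → container 5 (new)  [load 1050/1500]
  850 → container 6 (new)  [load 850/1500]
  850 → container 7 (new)  [load 850/1500]
  600 → container 6  [load 1450/1500]
  550 → container 7  [load 1400/1500]
  500 → container 8 (new)  [load 500/1500]
  450 → container 5  [load 1500/1500]
  400 → container 8  [load 900/1500]
  250 → container 4  [load 1450/1500]
8 containers opened.

8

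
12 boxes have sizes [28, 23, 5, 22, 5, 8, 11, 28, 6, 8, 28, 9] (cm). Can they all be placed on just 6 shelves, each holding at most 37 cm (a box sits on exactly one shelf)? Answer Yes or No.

A valid assignment using 6 shelves:
  shelf 1: 28 + 9 = 37
  shelf 2: 28 + 8 = 36
  shelf 3: 28 + 8 = 36
  shelf 4: 23 + 11 = 34
  shelf 5: 22 + 6 + 5 = 33
  shelf 6: 5 = 5
Every load is within 37 cm, so 6 shelves suffice.

Yes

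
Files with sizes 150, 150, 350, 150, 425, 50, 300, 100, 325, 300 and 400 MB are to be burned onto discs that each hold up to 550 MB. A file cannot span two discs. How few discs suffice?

6

Total = 425 + 400 + 350 + 325 + 300 + 300 + 150 + 150 + 150 + 100 + 50 = 2700 MB.
Lower bound: ⌈2700/550⌉ = 5 discs.
Also, 6 files each exceed 275 MB, and no two of those can share a disc, so at least 6 discs are needed.
A packing using 6 discs:
  disc 1: 425 + 100 = 525
  disc 2: 400 + 150 = 550
  disc 3: 350 + 150 + 50 = 550
  disc 4: 325 + 150 = 475
  disc 5: 300 = 300
  disc 6: 300 = 300
This matches the lower bound, so 6 is optimal.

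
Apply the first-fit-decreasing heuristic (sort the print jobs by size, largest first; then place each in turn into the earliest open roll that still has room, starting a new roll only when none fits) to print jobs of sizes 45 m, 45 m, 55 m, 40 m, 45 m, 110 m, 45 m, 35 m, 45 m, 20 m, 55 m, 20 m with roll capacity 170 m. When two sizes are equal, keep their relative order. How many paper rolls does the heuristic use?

4

Sorted descending: 110, 55, 55, 45, 45, 45, 45, 45, 40, 35, 20, 20.
  110 → roll 1 (new)  [load 110/170]
  55 → roll 1  [load 165/170]
  55 → roll 2 (new)  [load 55/170]
  45 → roll 2  [load 100/170]
  45 → roll 2  [load 145/170]
  45 → roll 3 (new)  [load 45/170]
  45 → roll 3  [load 90/170]
  45 → roll 3  [load 135/170]
  40 → roll 4 (new)  [load 40/170]
  35 → roll 3  [load 170/170]
  20 → roll 2  [load 165/170]
  20 → roll 4  [load 60/170]
4 paper rolls opened.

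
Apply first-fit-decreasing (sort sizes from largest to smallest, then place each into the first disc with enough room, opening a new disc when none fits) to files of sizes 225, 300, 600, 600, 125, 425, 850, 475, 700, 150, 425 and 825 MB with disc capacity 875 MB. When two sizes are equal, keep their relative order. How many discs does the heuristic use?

7

Sorted descending: 850, 825, 700, 600, 600, 475, 425, 425, 300, 225, 150, 125.
  850 → disc 1 (new)  [load 850/875]
  825 → disc 2 (new)  [load 825/875]
  700 → disc 3 (new)  [load 700/875]
  600 → disc 4 (new)  [load 600/875]
  600 → disc 5 (new)  [load 600/875]
  475 → disc 6 (new)  [load 475/875]
  425 → disc 7 (new)  [load 425/875]
  425 → disc 7  [load 850/875]
  300 → disc 6  [load 775/875]
  225 → disc 4  [load 825/875]
  150 → disc 3  [load 850/875]
  125 → disc 5  [load 725/875]
7 discs opened.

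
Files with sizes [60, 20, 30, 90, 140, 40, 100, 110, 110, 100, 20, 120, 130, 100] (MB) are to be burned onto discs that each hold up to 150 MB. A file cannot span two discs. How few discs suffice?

9

Total = 140 + 130 + 120 + 110 + 110 + 100 + 100 + 100 + 90 + 60 + 40 + 30 + 20 + 20 = 1170 MB.
Lower bound: ⌈1170/150⌉ = 8 discs.
Also, 9 files each exceed 75 MB, and no two of those can share a disc, so at least 9 discs are needed.
A packing using 9 discs:
  disc 1: 140 = 140
  disc 2: 130 + 20 = 150
  disc 3: 120 + 30 = 150
  disc 4: 110 + 40 = 150
  disc 5: 110 + 20 = 130
  disc 6: 100 = 100
  disc 7: 100 = 100
  disc 8: 100 = 100
  disc 9: 90 + 60 = 150
This matches the lower bound, so 9 is optimal.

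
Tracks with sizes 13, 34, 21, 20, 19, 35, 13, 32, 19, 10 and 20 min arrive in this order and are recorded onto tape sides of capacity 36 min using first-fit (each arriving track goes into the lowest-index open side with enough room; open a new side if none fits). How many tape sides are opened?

8

  13 → side 1 (new)  [load 13/36]
  34 → side 2 (new)  [load 34/36]
  21 → side 1  [load 34/36]
  20 → side 3 (new)  [load 20/36]
  19 → side 4 (new)  [load 19/36]
  35 → side 5 (new)  [load 35/36]
  13 → side 3  [load 33/36]
  32 → side 6 (new)  [load 32/36]
  19 → side 7 (new)  [load 19/36]
  10 → side 4  [load 29/36]
  20 → side 8 (new)  [load 20/36]
8 tape sides opened.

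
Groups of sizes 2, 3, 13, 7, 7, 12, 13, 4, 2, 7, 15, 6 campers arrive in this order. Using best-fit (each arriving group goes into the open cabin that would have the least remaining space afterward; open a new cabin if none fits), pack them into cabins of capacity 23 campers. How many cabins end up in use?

5

  2 → cabin 1 (new)  [load 2/23]
  3 → cabin 1  [load 5/23]
  13 → cabin 1  [load 18/23]
  7 → cabin 2 (new)  [load 7/23]
  7 → cabin 2  [load 14/23]
  12 → cabin 3 (new)  [load 12/23]
  13 → cabin 4 (new)  [load 13/23]
  4 → cabin 1  [load 22/23]
  2 → cabin 2  [load 16/23]
  7 → cabin 2  [load 23/23]
  15 → cabin 5 (new)  [load 15/23]
  6 → cabin 5  [load 21/23]
5 cabins opened.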